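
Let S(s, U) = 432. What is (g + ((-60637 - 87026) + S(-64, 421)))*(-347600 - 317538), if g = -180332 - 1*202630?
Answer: 352651511634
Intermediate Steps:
g = -382962 (g = -180332 - 202630 = -382962)
(g + ((-60637 - 87026) + S(-64, 421)))*(-347600 - 317538) = (-382962 + ((-60637 - 87026) + 432))*(-347600 - 317538) = (-382962 + (-147663 + 432))*(-665138) = (-382962 - 147231)*(-665138) = -530193*(-665138) = 352651511634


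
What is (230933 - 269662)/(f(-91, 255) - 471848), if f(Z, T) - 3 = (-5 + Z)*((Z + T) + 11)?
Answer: 38729/488645 ≈ 0.079258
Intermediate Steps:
f(Z, T) = 3 + (-5 + Z)*(11 + T + Z) (f(Z, T) = 3 + (-5 + Z)*((Z + T) + 11) = 3 + (-5 + Z)*((T + Z) + 11) = 3 + (-5 + Z)*(11 + T + Z))
(230933 - 269662)/(f(-91, 255) - 471848) = (230933 - 269662)/((-52 + (-91)**2 - 5*255 + 6*(-91) + 255*(-91)) - 471848) = -38729/((-52 + 8281 - 1275 - 546 - 23205) - 471848) = -38729/(-16797 - 471848) = -38729/(-488645) = -38729*(-1/488645) = 38729/488645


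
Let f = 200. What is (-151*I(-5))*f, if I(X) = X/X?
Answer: -30200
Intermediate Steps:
I(X) = 1
(-151*I(-5))*f = -151*1*200 = -151*200 = -30200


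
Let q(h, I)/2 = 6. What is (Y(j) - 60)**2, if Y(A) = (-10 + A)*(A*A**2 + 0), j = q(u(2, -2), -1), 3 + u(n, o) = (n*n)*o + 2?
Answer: 11532816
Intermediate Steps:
u(n, o) = -1 + o*n**2 (u(n, o) = -3 + ((n*n)*o + 2) = -3 + (n**2*o + 2) = -3 + (o*n**2 + 2) = -3 + (2 + o*n**2) = -1 + o*n**2)
q(h, I) = 12 (q(h, I) = 2*6 = 12)
j = 12
Y(A) = A**3*(-10 + A) (Y(A) = (-10 + A)*(A**3 + 0) = (-10 + A)*A**3 = A**3*(-10 + A))
(Y(j) - 60)**2 = (12**3*(-10 + 12) - 60)**2 = (1728*2 - 60)**2 = (3456 - 60)**2 = 3396**2 = 11532816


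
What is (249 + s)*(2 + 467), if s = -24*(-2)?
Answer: 139293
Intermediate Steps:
s = 48
(249 + s)*(2 + 467) = (249 + 48)*(2 + 467) = 297*469 = 139293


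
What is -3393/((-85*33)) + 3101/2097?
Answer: 5271142/1960695 ≈ 2.6884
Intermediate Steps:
-3393/((-85*33)) + 3101/2097 = -3393/(-2805) + 3101*(1/2097) = -3393*(-1/2805) + 3101/2097 = 1131/935 + 3101/2097 = 5271142/1960695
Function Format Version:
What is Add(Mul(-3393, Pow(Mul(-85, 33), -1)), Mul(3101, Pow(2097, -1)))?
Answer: Rational(5271142, 1960695) ≈ 2.6884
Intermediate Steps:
Add(Mul(-3393, Pow(Mul(-85, 33), -1)), Mul(3101, Pow(2097, -1))) = Add(Mul(-3393, Pow(-2805, -1)), Mul(3101, Rational(1, 2097))) = Add(Mul(-3393, Rational(-1, 2805)), Rational(3101, 2097)) = Add(Rational(1131, 935), Rational(3101, 2097)) = Rational(5271142, 1960695)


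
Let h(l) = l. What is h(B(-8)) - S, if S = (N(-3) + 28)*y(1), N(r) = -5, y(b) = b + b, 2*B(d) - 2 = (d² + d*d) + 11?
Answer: 49/2 ≈ 24.500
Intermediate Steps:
B(d) = 13/2 + d² (B(d) = 1 + ((d² + d*d) + 11)/2 = 1 + ((d² + d²) + 11)/2 = 1 + (2*d² + 11)/2 = 1 + (11 + 2*d²)/2 = 1 + (11/2 + d²) = 13/2 + d²)
y(b) = 2*b
S = 46 (S = (-5 + 28)*(2*1) = 23*2 = 46)
h(B(-8)) - S = (13/2 + (-8)²) - 1*46 = (13/2 + 64) - 46 = 141/2 - 46 = 49/2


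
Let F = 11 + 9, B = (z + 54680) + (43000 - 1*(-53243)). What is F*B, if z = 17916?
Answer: 3376780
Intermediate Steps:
B = 168839 (B = (17916 + 54680) + (43000 - 1*(-53243)) = 72596 + (43000 + 53243) = 72596 + 96243 = 168839)
F = 20
F*B = 20*168839 = 3376780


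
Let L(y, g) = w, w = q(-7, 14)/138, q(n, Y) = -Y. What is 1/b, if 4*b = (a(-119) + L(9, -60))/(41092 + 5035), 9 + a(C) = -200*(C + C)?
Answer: 3182763/820943 ≈ 3.8770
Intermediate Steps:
a(C) = -9 - 400*C (a(C) = -9 - 200*(C + C) = -9 - 400*C)
w = -7/69 (w = -1*14/138 = -14*1/138 = -7/69 ≈ -0.10145)
L(y, g) = -7/69
b = 820943/3182763 (b = (((-9 - 400*(-119)) - 7/69)/(41092 + 5035))/4 = (((-9 + 47600) - 7/69)/46127)/4 = ((47591 - 7/69)*(1/46127))/4 = ((3283772/69)*(1/46127))/4 = (¼)*(3283772/3182763) = 820943/3182763 ≈ 0.25793)
1/b = 1/(820943/3182763) = 3182763/820943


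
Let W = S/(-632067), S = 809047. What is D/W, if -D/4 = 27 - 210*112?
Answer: -59396600124/809047 ≈ -73416.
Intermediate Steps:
W = -809047/632067 (W = 809047/(-632067) = 809047*(-1/632067) = -809047/632067 ≈ -1.2800)
D = 93972 (D = -4*(27 - 210*112) = -4*(27 - 23520) = -4*(-23493) = 93972)
D/W = 93972/(-809047/632067) = 93972*(-632067/809047) = -59396600124/809047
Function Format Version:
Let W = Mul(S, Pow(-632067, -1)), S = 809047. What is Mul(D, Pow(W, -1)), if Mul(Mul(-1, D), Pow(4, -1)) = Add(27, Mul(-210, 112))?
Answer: Rational(-59396600124, 809047) ≈ -73416.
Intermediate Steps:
W = Rational(-809047, 632067) (W = Mul(809047, Pow(-632067, -1)) = Mul(809047, Rational(-1, 632067)) = Rational(-809047, 632067) ≈ -1.2800)
D = 93972 (D = Mul(-4, Add(27, Mul(-210, 112))) = Mul(-4, Add(27, -23520)) = Mul(-4, -23493) = 93972)
Mul(D, Pow(W, -1)) = Mul(93972, Pow(Rational(-809047, 632067), -1)) = Mul(93972, Rational(-632067, 809047)) = Rational(-59396600124, 809047)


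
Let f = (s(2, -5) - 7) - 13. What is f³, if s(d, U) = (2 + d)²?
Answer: -64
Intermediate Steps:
f = -4 (f = ((2 + 2)² - 7) - 13 = (4² - 7) - 13 = (16 - 7) - 13 = 9 - 13 = -4)
f³ = (-4)³ = -64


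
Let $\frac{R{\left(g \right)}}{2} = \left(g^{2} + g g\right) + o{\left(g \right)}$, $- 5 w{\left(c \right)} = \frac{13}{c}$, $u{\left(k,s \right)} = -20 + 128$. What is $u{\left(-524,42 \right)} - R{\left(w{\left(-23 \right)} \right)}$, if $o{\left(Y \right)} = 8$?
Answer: $\frac{1216024}{13225} \approx 91.949$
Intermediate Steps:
$u{\left(k,s \right)} = 108$
$w{\left(c \right)} = - \frac{13}{5 c}$ ($w{\left(c \right)} = - \frac{13 \frac{1}{c}}{5} = - \frac{13}{5 c}$)
$R{\left(g \right)} = 16 + 4 g^{2}$ ($R{\left(g \right)} = 2 \left(\left(g^{2} + g g\right) + 8\right) = 2 \left(\left(g^{2} + g^{2}\right) + 8\right) = 2 \left(2 g^{2} + 8\right) = 2 \left(8 + 2 g^{2}\right) = 16 + 4 g^{2}$)
$u{\left(-524,42 \right)} - R{\left(w{\left(-23 \right)} \right)} = 108 - \left(16 + 4 \left(- \frac{13}{5 \left(-23\right)}\right)^{2}\right) = 108 - \left(16 + 4 \left(\left(- \frac{13}{5}\right) \left(- \frac{1}{23}\right)\right)^{2}\right) = 108 - \left(16 + 4 \left(\frac{13}{115}\right)^{2}\right) = 108 - \left(16 + 4 \cdot \frac{169}{13225}\right) = 108 - \left(16 + \frac{676}{13225}\right) = 108 - \frac{212276}{13225} = \frac{1216024}{13225}$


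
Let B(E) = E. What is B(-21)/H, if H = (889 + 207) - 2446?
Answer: 7/450 ≈ 0.015556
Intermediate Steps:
H = -1350 (H = 1096 - 2446 = -1350)
B(-21)/H = -21/(-1350) = -21*(-1/1350) = 7/450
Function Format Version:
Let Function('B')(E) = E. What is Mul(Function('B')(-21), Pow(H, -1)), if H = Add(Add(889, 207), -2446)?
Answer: Rational(7, 450) ≈ 0.015556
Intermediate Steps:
H = -1350 (H = Add(1096, -2446) = -1350)
Mul(Function('B')(-21), Pow(H, -1)) = Mul(-21, Pow(-1350, -1)) = Mul(-21, Rational(-1, 1350)) = Rational(7, 450)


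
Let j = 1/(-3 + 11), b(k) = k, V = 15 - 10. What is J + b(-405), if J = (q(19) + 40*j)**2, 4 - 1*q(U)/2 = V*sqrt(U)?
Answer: 1664 - 260*sqrt(19) ≈ 530.69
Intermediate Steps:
V = 5
j = 1/8 ≈ 0.12500
q(U) = 8 - 10*sqrt(U)
J = (13 - 10*sqrt(19))**2 (J = ((8 - 10*sqrt(19)) + 40*(1/8))**2 = ((8 - 10*sqrt(19)) + 5)**2 = (13 - 10*sqrt(19))**2 ≈ 935.69)
J + b(-405) = (2069 - 260*sqrt(19)) - 405 = 1664 - 260*sqrt(19)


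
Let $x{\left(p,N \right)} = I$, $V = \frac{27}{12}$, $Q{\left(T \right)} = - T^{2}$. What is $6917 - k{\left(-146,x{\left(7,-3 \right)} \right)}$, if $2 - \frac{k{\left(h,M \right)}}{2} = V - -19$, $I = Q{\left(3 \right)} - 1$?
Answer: $\frac{13911}{2} \approx 6955.5$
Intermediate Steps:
$I = -10$ ($I = - 3^{2} - 1 = \left(-1\right) 9 - 1 = -9 - 1 = -10$)
$V = \frac{9}{4}$ ($V = 27 \cdot \frac{1}{12} = \frac{9}{4} \approx 2.25$)
$x{\left(p,N \right)} = -10$
$k{\left(h,M \right)} = - \frac{77}{2}$ ($k{\left(h,M \right)} = 4 - 2 \left(\frac{9}{4} - -19\right) = 4 - 2 \left(\frac{9}{4} + 19\right) = 4 - \frac{85}{2} = - \frac{77}{2}$)
$6917 - k{\left(-146,x{\left(7,-3 \right)} \right)} = 6917 - - \frac{77}{2} = 6917 + \frac{77}{2} = \frac{13911}{2}$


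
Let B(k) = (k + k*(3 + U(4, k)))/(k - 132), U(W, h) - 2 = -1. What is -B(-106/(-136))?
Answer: 265/8923 ≈ 0.029699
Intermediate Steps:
U(W, h) = 1 (U(W, h) = 2 - 1 = 1)
B(k) = 5*k/(-132 + k) (B(k) = (k + k*(3 + 1))/(k - 132) = (k + k*4)/(-132 + k) = (k + 4*k)/(-132 + k) = (5*k)/(-132 + k) = 5*k/(-132 + k))
-B(-106/(-136)) = -5*(-106/(-136))/(-132 - 106/(-136)) = -5*(-106*(-1/136))/(-132 - 106*(-1/136)) = -5*53/(68*(-132 + 53/68)) = -5*53/(68*(-8923/68)) = -5*53*(-68)/(68*8923) = -1*(-265/8923) = 265/8923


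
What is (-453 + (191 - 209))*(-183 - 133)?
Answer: 148836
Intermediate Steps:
(-453 + (191 - 209))*(-183 - 133) = (-453 - 18)*(-316) = -471*(-316) = 148836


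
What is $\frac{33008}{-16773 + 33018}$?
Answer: $\frac{33008}{16245} \approx 2.0319$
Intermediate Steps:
$\frac{33008}{-16773 + 33018} = \frac{33008}{16245}$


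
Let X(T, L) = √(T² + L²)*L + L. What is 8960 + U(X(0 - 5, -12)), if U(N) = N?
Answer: 8792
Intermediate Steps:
X(T, L) = L + L*√(L² + T²) (X(T, L) = √(L² + T²)*L + L = L*√(L² + T²) + L = L + L*√(L² + T²))
8960 + U(X(0 - 5, -12)) = 8960 - 12*(1 + √((-12)² + (0 - 5)²)) = 8960 - 12*(1 + √(144 + (-5)²)) = 8960 - 12*(1 + √(144 + 25)) = 8960 - 12*(1 + √169) = 8960 - 12*(1 + 13) = 8960 - 12*14 = 8960 - 168 = 8792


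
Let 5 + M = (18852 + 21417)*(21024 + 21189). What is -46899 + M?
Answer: 1699828393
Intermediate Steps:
M = 1699875292 (M = -5 + (18852 + 21417)*(21024 + 21189) = -5 + 40269*42213 = -5 + 1699875297 = 1699875292)
-46899 + M = -46899 + 1699875292 = 1699828393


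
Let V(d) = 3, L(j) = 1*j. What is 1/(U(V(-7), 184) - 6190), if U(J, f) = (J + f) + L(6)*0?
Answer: -1/6003 ≈ -0.00016658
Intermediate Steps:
L(j) = j
U(J, f) = J + f (U(J, f) = (J + f) + 6*0 = (J + f) + 0 = J + f)
1/(U(V(-7), 184) - 6190) = 1/((3 + 184) - 6190) = 1/(187 - 6190) = 1/(-6003) = -1/6003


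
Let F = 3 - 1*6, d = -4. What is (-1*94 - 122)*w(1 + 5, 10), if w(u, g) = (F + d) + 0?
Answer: 1512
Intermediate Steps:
F = -3 (F = 3 - 6 = -3)
w(u, g) = -7 (w(u, g) = (-3 - 4) + 0 = -7 + 0 = -7)
(-1*94 - 122)*w(1 + 5, 10) = (-1*94 - 122)*(-7) = (-94 - 122)*(-7) = -216*(-7) = 1512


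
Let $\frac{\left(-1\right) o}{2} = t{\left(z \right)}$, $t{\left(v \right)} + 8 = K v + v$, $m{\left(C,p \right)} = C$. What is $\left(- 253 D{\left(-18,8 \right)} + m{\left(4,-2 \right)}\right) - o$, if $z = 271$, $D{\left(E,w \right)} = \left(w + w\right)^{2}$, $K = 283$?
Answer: $89148$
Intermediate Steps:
$D{\left(E,w \right)} = 4 w^{2}$ ($D{\left(E,w \right)} = \left(2 w\right)^{2} = 4 w^{2}$)
$t{\left(v \right)} = -8 + 284 v$ ($t{\left(v \right)} = -8 + \left(283 v + v\right) = -8 + 284 v$)
$o = -153912$ ($o = - 2 \left(-8 + 284 \cdot 271\right) = - 2 \left(-8 + 76964\right) = \left(-2\right) 76956 = -153912$)
$\left(- 253 D{\left(-18,8 \right)} + m{\left(4,-2 \right)}\right) - o = \left(- 253 \cdot 4 \cdot 8^{2} + 4\right) - -153912 = \left(- 253 \cdot 4 \cdot 64 + 4\right) + 153912 = \left(\left(-253\right) 256 + 4\right) + 153912 = \left(-64768 + 4\right) + 153912 = -64764 + 153912 = 89148$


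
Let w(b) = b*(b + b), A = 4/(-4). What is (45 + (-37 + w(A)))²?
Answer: 100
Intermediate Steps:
A = -1 (A = 4*(-¼) = -1)
w(b) = 2*b² (w(b) = b*(2*b) = 2*b²)
(45 + (-37 + w(A)))² = (45 + (-37 + 2*(-1)²))² = (45 + (-37 + 2*1))² = (45 + (-37 + 2))² = (45 - 35)² = 10² = 100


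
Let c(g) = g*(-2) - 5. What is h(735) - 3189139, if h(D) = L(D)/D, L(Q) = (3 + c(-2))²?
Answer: -2344017161/735 ≈ -3.1891e+6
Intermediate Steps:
c(g) = -5 - 2*g (c(g) = -2*g - 5 = -5 - 2*g)
L(Q) = 4 (L(Q) = (3 + (-5 - 2*(-2)))² = (3 + (-5 + 4))² = (3 - 1)² = 2² = 4)
h(D) = 4/D
h(735) - 3189139 = 4/735 - 3189139 = -2344017161/735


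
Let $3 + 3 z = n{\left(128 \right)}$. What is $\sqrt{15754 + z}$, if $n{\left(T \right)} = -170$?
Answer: $\frac{217 \sqrt{3}}{3} \approx 125.29$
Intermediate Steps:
$z = - \frac{173}{3}$ ($z = -1 + \frac{1}{3} \left(-170\right) = -1 - \frac{170}{3} = - \frac{173}{3} \approx -57.667$)
$\sqrt{15754 + z} = \sqrt{15754 - \frac{173}{3}} = \sqrt{\frac{47089}{3}} = \frac{217 \sqrt{3}}{3}$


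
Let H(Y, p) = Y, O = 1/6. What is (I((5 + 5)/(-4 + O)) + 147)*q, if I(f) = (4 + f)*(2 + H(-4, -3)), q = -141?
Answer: -467697/23 ≈ -20335.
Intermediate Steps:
O = 1/6 ≈ 0.16667
I(f) = -8 - 2*f (I(f) = (4 + f)*(2 - 4) = (4 + f)*(-2) = -8 - 2*f)
(I((5 + 5)/(-4 + O)) + 147)*q = ((-8 - 2*(5 + 5)/(-4 + 1/6)) + 147)*(-141) = ((-8 - 20/(-23/6)) + 147)*(-141) = ((-8 - 20*(-6)/23) + 147)*(-141) = ((-8 - 2*(-60/23)) + 147)*(-141) = ((-8 + 120/23) + 147)*(-141) = (-64/23 + 147)*(-141) = (3317/23)*(-141) = -467697/23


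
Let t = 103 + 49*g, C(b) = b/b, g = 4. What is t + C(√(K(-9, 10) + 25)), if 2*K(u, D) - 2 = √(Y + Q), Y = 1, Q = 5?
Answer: 300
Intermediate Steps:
K(u, D) = 1 + √6/2 (K(u, D) = 1 + √(1 + 5)/2 = 1 + √6/2)
C(b) = 1
t = 299 (t = 103 + 49*4 = 103 + 196 = 299)
t + C(√(K(-9, 10) + 25)) = 299 + 1 = 300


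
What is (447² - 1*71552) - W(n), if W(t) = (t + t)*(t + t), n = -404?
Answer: -524607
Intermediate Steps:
W(t) = 4*t² (W(t) = (2*t)*(2*t) = 4*t²)
(447² - 1*71552) - W(n) = (447² - 1*71552) - 4*(-404)² = (199809 - 71552) - 4*163216 = 128257 - 1*652864 = 128257 - 652864 = -524607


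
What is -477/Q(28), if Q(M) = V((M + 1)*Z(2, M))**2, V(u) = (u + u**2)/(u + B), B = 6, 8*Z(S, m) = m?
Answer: -3527892/69272329 ≈ -0.050928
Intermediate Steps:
Z(S, m) = m/8
V(u) = (u + u**2)/(6 + u) (V(u) = (u + u**2)/(u + 6) = (u + u**2)/(6 + u))
Q(M) = M**2*(1 + M)**2*(1 + M*(1 + M)/8)**2/(64*(6 + M*(1 + M)/8)**2) (Q(M) = (((M + 1)*(M/8))*(1 + (M + 1)*(M/8))/(6 + (M + 1)*(M/8)))**2 = (((1 + M)*(M/8))*(1 + (1 + M)*(M/8))/(6 + (1 + M)*(M/8)))**2 = ((M*(1 + M)/8)*(1 + M*(1 + M)/8)/(6 + M*(1 + M)/8))**2 = (M*(1 + M)*(1 + M*(1 + M)/8)/(8*(6 + M*(1 + M)/8)))**2 = M**2*(1 + M)**2*(1 + M*(1 + M)/8)**2/(64*(6 + M*(1 + M)/8)**2))
-477/Q(28) = -477*4*(48 + 28*(1 + 28))**2/(49*(1 + 28)**2*(8 + 28*(1 + 28))**2) = -477*4*(48 + 28*29)**2/(41209*(8 + 28*29)**2) = -477*4*(48 + 812)**2/(41209*(8 + 812)**2) = -477/((1/64)*784*841*820**2/860**2) = -477/((1/64)*784*841*672400*(1/739600)) = -477/69272329/7396 = -477*7396/69272329 = -3527892/69272329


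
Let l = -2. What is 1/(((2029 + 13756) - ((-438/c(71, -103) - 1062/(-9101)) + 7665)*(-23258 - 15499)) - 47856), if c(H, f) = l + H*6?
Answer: 1929412/573044663496533 ≈ 3.3669e-9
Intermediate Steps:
c(H, f) = -2 + 6*H (c(H, f) = -2 + H*6 = -2 + 6*H)
1/(((2029 + 13756) - ((-438/c(71, -103) - 1062/(-9101)) + 7665)*(-23258 - 15499)) - 47856) = 1/(((2029 + 13756) - ((-438/(-2 + 6*71) - 1062/(-9101)) + 7665)*(-23258 - 15499)) - 47856) = 1/((15785 - ((-438/(-2 + 426) - 1062*(-1/9101)) + 7665)*(-38757)) - 47856) = 1/((15785 - ((-438/424 + 1062/9101) + 7665)*(-38757)) - 47856) = 1/((15785 - ((-438*1/424 + 1062/9101) + 7665)*(-38757)) - 47856) = 1/((15785 - ((-219/212 + 1062/9101) + 7665)*(-38757)) - 47856) = 1/((15785 - (-1767975/1929412 + 7665)*(-38757)) - 47856) = 1/((15785 - 14787175005*(-38757)/1929412) - 47856) = 1/((15785 - 1*(-573106541668785/1929412)) - 47856) = 1/((15785 + 573106541668785/1929412) - 47856) = 1/(573136997437205/1929412 - 47856) = 1/(573044663496533/1929412) = 1929412/573044663496533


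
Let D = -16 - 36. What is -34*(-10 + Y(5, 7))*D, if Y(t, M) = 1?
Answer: -15912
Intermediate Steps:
D = -52
-34*(-10 + Y(5, 7))*D = -34*(-10 + 1)*(-52) = -(-306)*(-52) = -34*468 = -15912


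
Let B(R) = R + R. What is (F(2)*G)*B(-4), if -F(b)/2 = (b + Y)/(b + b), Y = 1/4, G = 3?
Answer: 27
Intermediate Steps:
Y = ¼ ≈ 0.25000
B(R) = 2*R
F(b) = -(¼ + b)/b (F(b) = -2*(b + ¼)/(b + b) = -2*(¼ + b)/(2*b) = -2*(¼ + b)*1/(2*b) = -(¼ + b)/b)
(F(2)*G)*B(-4) = (((-¼ - 1*2)/2)*3)*(2*(-4)) = (((-¼ - 2)/2)*3)*(-8) = (((½)*(-9/4))*3)*(-8) = -9/8*3*(-8) = -27/8*(-8) = 27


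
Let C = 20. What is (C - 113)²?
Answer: 8649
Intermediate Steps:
(C - 113)² = (20 - 113)² = (-93)² = 8649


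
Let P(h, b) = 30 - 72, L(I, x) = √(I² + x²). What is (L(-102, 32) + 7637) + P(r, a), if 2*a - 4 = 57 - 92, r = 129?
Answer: 7595 + 2*√2857 ≈ 7701.9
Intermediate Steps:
a = -31/2 (a = 2 + (57 - 92)/2 = 2 + (½)*(-35) = 2 - 35/2 = -31/2 ≈ -15.500)
P(h, b) = -42
(L(-102, 32) + 7637) + P(r, a) = (√((-102)² + 32²) + 7637) - 42 = (√(10404 + 1024) + 7637) - 42 = (√11428 + 7637) - 42 = (2*√2857 + 7637) - 42 = (7637 + 2*√2857) - 42 = 7595 + 2*√2857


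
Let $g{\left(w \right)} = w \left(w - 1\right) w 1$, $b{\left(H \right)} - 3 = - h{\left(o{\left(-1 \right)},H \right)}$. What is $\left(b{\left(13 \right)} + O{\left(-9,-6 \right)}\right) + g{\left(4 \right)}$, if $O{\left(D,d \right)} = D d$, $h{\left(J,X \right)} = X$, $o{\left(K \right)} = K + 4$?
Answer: $92$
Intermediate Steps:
$o{\left(K \right)} = 4 + K$
$b{\left(H \right)} = 3 - H$
$g{\left(w \right)} = w^{2} \left(-1 + w\right)$ ($g{\left(w \right)} = w \left(-1 + w\right) w 1 = w^{2} \left(-1 + w\right) 1 = w^{2} \left(-1 + w\right)$)
$\left(b{\left(13 \right)} + O{\left(-9,-6 \right)}\right) + g{\left(4 \right)} = \left(\left(3 - 13\right) - -54\right) + 4^{2} \left(-1 + 4\right) = \left(\left(3 - 13\right) + 54\right) + 16 \cdot 3 = \left(-10 + 54\right) + 48 = 44 + 48 = 92$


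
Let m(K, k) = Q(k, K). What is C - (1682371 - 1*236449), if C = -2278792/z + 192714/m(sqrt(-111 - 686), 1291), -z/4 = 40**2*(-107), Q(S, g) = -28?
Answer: -870522535943/599200 ≈ -1.4528e+6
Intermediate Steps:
z = 684800 (z = -4*40**2*(-107) = -6400*(-107) = -4*(-171200) = 684800)
m(K, k) = -28
C = -4126073543/599200 (C = -2278792/684800 + 192714/(-28) = -2278792*1/684800 + 192714*(-1/28) = -284849/85600 - 96357/14 = -4126073543/599200 ≈ -6886.0)
C - (1682371 - 1*236449) = -4126073543/599200 - (1682371 - 1*236449) = -4126073543/599200 - (1682371 - 236449) = -4126073543/599200 - 1*1445922 = -4126073543/599200 - 1445922 = -870522535943/599200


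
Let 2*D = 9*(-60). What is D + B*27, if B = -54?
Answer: -1728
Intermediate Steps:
D = -270 (D = (9*(-60))/2 = (1/2)*(-540) = -270)
D + B*27 = -270 - 54*27 = -270 - 1458 = -1728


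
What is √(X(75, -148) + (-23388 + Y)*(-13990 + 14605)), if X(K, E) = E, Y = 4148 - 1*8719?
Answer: 7*I*√350917 ≈ 4146.7*I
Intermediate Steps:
Y = -4571 (Y = 4148 - 8719 = -4571)
√(X(75, -148) + (-23388 + Y)*(-13990 + 14605)) = √(-148 + (-23388 - 4571)*(-13990 + 14605)) = √(-148 - 27959*615) = √(-148 - 17194785) = √(-17194933) = 7*I*√350917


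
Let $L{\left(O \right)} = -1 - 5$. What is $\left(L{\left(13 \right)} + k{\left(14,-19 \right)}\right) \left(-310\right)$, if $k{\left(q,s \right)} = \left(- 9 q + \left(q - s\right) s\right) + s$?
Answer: $241180$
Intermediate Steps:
$k{\left(q,s \right)} = s - 9 q + s \left(q - s\right)$ ($k{\left(q,s \right)} = \left(- 9 q + s \left(q - s\right)\right) + s = s - 9 q + s \left(q - s\right)$)
$L{\left(O \right)} = -6$
$\left(L{\left(13 \right)} + k{\left(14,-19 \right)}\right) \left(-310\right) = \left(-6 - 772\right) \left(-310\right) = \left(-778\right) \left(-310\right) = 241180$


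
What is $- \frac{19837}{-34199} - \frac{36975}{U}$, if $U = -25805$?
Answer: $\frac{355280362}{176501039} \approx 2.0129$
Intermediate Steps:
$- \frac{19837}{-34199} - \frac{36975}{U} = - \frac{19837}{-34199} - \frac{36975}{-25805} = \left(-19837\right) \left(- \frac{1}{34199}\right) - - \frac{7395}{5161} = \frac{19837}{34199} + \frac{7395}{5161} = \frac{355280362}{176501039}$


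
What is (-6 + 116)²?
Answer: 12100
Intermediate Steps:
(-6 + 116)² = 110² = 12100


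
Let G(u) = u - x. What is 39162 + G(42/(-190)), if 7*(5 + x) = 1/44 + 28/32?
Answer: 2292032399/58520 ≈ 39167.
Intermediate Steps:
x = -3001/616 (x = -5 + (1/44 + 28/32)/7 = -5 + (1*(1/44) + 28*(1/32))/7 = -5 + (1/44 + 7/8)/7 = -5 + (1/7)*(79/88) = -5 + 79/616 = -3001/616 ≈ -4.8717)
G(u) = 3001/616 + u (G(u) = u - 1*(-3001/616) = u + 3001/616 = 3001/616 + u)
39162 + G(42/(-190)) = 39162 + (3001/616 + 42/(-190)) = 39162 + (3001/616 + 42*(-1/190)) = 39162 + (3001/616 - 21/95) = 39162 + 272159/58520 = 2292032399/58520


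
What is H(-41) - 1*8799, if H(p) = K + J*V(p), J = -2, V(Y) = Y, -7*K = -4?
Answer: -61015/7 ≈ -8716.4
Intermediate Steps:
K = 4/7 (K = -⅐*(-4) = 4/7 ≈ 0.57143)
H(p) = 4/7 - 2*p
H(-41) - 1*8799 = (4/7 - 2*(-41)) - 1*8799 = (4/7 + 82) - 8799 = 578/7 - 8799 = -61015/7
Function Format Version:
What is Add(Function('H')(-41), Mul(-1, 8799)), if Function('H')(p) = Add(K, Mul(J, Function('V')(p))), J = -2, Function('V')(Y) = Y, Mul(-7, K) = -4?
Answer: Rational(-61015, 7) ≈ -8716.4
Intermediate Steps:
K = Rational(4, 7) (K = Mul(Rational(-1, 7), -4) = Rational(4, 7) ≈ 0.57143)
Function('H')(p) = Add(Rational(4, 7), Mul(-2, p))
Add(Function('H')(-41), Mul(-1, 8799)) = Add(Add(Rational(4, 7), Mul(-2, -41)), Mul(-1, 8799)) = Add(Add(Rational(4, 7), 82), -8799) = Add(Rational(578, 7), -8799) = Rational(-61015, 7)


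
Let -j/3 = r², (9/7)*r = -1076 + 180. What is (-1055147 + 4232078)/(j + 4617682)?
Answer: 85777137/85339430 ≈ 1.0051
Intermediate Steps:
r = -6272/9 (r = 7*(-1076 + 180)/9 = (7/9)*(-896) = -6272/9 ≈ -696.89)
j = -39337984/27 (j = -3*(-6272/9)² = -3*39337984/81 = -39337984/27 ≈ -1.4570e+6)
(-1055147 + 4232078)/(j + 4617682) = (-1055147 + 4232078)/(-39337984/27 + 4617682) = 3176931/(85339430/27) = 3176931*(27/85339430) = 85777137/85339430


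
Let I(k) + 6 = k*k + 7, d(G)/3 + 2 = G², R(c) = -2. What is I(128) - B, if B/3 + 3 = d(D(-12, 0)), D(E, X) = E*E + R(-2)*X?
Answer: -170212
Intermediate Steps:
D(E, X) = E² - 2*X (D(E, X) = E*E - 2*X = E² - 2*X)
d(G) = -6 + 3*G²
I(k) = 1 + k² (I(k) = -6 + (k*k + 7) = -6 + (k² + 7) = -6 + (7 + k²) = 1 + k²)
B = 186597 (B = -9 + 3*(-6 + 3*((-12)² - 2*0)²) = -9 + 3*(-6 + 3*(144 + 0)²) = -9 + 3*(-6 + 3*144²) = -9 + 3*(-6 + 3*20736) = -9 + 3*(-6 + 62208) = -9 + 3*62202 = -9 + 186606 = 186597)
I(128) - B = (1 + 128²) - 1*186597 = (1 + 16384) - 186597 = 16385 - 186597 = -170212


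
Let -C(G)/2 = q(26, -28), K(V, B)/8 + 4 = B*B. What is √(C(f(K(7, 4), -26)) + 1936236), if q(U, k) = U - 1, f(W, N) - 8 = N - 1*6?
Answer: 7*√39514 ≈ 1391.5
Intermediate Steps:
K(V, B) = -32 + 8*B² (K(V, B) = -32 + 8*(B*B) = -32 + 8*B²)
f(W, N) = 2 + N (f(W, N) = 8 + (N - 1*6) = 8 + (N - 6) = 8 + (-6 + N) = 2 + N)
q(U, k) = -1 + U
C(G) = -50 (C(G) = -2*(-1 + 26) = -2*25 = -50)
√(C(f(K(7, 4), -26)) + 1936236) = √(-50 + 1936236) = √1936186 = 7*√39514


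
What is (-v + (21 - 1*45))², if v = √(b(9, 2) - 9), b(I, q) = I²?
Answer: 648 + 288*√2 ≈ 1055.3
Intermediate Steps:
v = 6*√2 (v = √(9² - 9) = √(81 - 9) = √72 = 6*√2 ≈ 8.4853)
(-v + (21 - 1*45))² = (-6*√2 + (21 - 1*45))² = (-6*√2 + (21 - 45))² = (-6*√2 - 24)² = (-24 - 6*√2)²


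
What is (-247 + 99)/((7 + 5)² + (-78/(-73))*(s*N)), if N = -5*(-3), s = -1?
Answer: -5402/4671 ≈ -1.1565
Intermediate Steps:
N = 15
(-247 + 99)/((7 + 5)² + (-78/(-73))*(s*N)) = (-247 + 99)/((7 + 5)² + (-78/(-73))*(-1*15)) = -148/(12² - 78*(-1/73)*(-15)) = -148/(144 + (78/73)*(-15)) = -148/(144 - 1170/73) = -148/9342/73 = -148*73/9342 = -5402/4671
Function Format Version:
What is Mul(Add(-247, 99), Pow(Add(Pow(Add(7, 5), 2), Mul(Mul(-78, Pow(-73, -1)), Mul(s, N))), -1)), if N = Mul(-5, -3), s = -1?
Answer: Rational(-5402, 4671) ≈ -1.1565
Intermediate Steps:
N = 15
Mul(Add(-247, 99), Pow(Add(Pow(Add(7, 5), 2), Mul(Mul(-78, Pow(-73, -1)), Mul(s, N))), -1)) = Mul(Add(-247, 99), Pow(Add(Pow(Add(7, 5), 2), Mul(Mul(-78, Pow(-73, -1)), Mul(-1, 15))), -1)) = Mul(-148, Pow(Add(Pow(12, 2), Mul(Mul(-78, Rational(-1, 73)), -15)), -1)) = Mul(-148, Pow(Add(144, Mul(Rational(78, 73), -15)), -1)) = Mul(-148, Pow(Add(144, Rational(-1170, 73)), -1)) = Mul(-148, Pow(Rational(9342, 73), -1)) = Mul(-148, Rational(73, 9342)) = Rational(-5402, 4671)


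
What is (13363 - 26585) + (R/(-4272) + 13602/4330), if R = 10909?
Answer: -122283255473/9248880 ≈ -13221.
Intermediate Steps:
(13363 - 26585) + (R/(-4272) + 13602/4330) = (13363 - 26585) + (10909/(-4272) + 13602/4330) = -13222 + (10909*(-1/4272) + 13602*(1/4330)) = -13222 + (-10909/4272 + 6801/2165) = -13222 + 5435887/9248880 = -122283255473/9248880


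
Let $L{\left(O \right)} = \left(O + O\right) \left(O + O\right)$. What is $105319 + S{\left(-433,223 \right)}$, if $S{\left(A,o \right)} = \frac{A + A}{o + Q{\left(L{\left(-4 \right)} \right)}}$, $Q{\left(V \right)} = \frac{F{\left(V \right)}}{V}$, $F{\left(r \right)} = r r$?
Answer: $\frac{30225687}{287} \approx 1.0532 \cdot 10^{5}$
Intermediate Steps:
$F{\left(r \right)} = r^{2}$
$L{\left(O \right)} = 4 O^{2}$ ($L{\left(O \right)} = 2 O 2 O = 4 O^{2}$)
$Q{\left(V \right)} = V$ ($Q{\left(V \right)} = \frac{V^{2}}{V} = V$)
$S{\left(A,o \right)} = \frac{2 A}{64 + o}$ ($S{\left(A,o \right)} = \frac{A + A}{o + 4 \left(-4\right)^{2}} = \frac{2 A}{o + 4 \cdot 16} = \frac{2 A}{o + 64} = \frac{2 A}{64 + o}$)
$105319 + S{\left(-433,223 \right)} = 105319 + 2 \left(-433\right) \frac{1}{64 + 223} = 105319 + 2 \left(-433\right) \frac{1}{287} = 105319 - \frac{866}{287} = \frac{30225687}{287}$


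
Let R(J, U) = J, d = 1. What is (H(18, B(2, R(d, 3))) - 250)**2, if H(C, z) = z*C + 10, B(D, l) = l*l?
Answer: 49284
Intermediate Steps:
B(D, l) = l**2
H(C, z) = 10 + C*z (H(C, z) = C*z + 10 = 10 + C*z)
(H(18, B(2, R(d, 3))) - 250)**2 = ((10 + 18*1**2) - 250)**2 = ((10 + 18*1) - 250)**2 = ((10 + 18) - 250)**2 = (28 - 250)**2 = (-222)**2 = 49284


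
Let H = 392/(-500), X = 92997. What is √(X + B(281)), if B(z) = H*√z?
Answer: √(58123125 - 490*√281)/25 ≈ 304.93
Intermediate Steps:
H = -98/125 (H = 392*(-1/500) = -98/125 ≈ -0.78400)
B(z) = -98*√z/125
√(X + B(281)) = √(92997 - 98*√281/125)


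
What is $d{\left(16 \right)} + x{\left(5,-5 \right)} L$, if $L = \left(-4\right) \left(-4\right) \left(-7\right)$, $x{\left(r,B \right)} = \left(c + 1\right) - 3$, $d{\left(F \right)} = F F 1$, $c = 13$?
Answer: $-976$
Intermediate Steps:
$d{\left(F \right)} = F^{2}$ ($d{\left(F \right)} = F^{2} \cdot 1 = F^{2}$)
$x{\left(r,B \right)} = 11$ ($x{\left(r,B \right)} = \left(13 + 1\right) - 3 = 14 - 3 = 11$)
$L = -112$ ($L = 16 \left(-7\right) = -112$)
$d{\left(16 \right)} + x{\left(5,-5 \right)} L = 16^{2} + 11 \left(-112\right) = 256 - 1232 = -976$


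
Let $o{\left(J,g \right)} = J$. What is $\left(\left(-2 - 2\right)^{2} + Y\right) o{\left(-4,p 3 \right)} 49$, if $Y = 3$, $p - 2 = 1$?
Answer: $-3724$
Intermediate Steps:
$p = 3$ ($p = 2 + 1 = 3$)
$\left(\left(-2 - 2\right)^{2} + Y\right) o{\left(-4,p 3 \right)} 49 = \left(\left(-2 - 2\right)^{2} + 3\right) \left(-4\right) 49 = \left(\left(-4\right)^{2} + 3\right) \left(-4\right) 49 = \left(16 + 3\right) \left(-4\right) 49 = 19 \left(-4\right) 49 = \left(-76\right) 49 = -3724$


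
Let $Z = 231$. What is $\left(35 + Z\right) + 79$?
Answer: $345$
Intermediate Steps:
$\left(35 + Z\right) + 79 = \left(35 + 231\right) + 79 = 266 + 79 = 345$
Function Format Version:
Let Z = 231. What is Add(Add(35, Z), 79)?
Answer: 345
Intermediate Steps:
Add(Add(35, Z), 79) = Add(Add(35, 231), 79) = Add(266, 79) = 345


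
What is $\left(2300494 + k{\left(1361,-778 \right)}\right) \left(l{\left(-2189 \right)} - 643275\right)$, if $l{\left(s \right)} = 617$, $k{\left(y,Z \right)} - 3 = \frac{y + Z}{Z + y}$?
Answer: $-1478433443684$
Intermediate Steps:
$k{\left(y,Z \right)} = 4$ ($k{\left(y,Z \right)} = 3 + \frac{y + Z}{Z + y} = 3 + \frac{Z + y}{Z + y} = 3 + 1 = 4$)
$\left(2300494 + k{\left(1361,-778 \right)}\right) \left(l{\left(-2189 \right)} - 643275\right) = \left(2300494 + 4\right) \left(617 - 643275\right) = 2300498 \left(-642658\right) = -1478433443684$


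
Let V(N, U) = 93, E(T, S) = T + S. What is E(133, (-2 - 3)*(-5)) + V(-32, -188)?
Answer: 251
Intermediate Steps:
E(T, S) = S + T
E(133, (-2 - 3)*(-5)) + V(-32, -188) = ((-2 - 3)*(-5) + 133) + 93 = (-5*(-5) + 133) + 93 = (25 + 133) + 93 = 158 + 93 = 251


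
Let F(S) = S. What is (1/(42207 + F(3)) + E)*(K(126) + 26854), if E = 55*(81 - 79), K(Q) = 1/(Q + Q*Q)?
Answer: 1995222724375609/675444420 ≈ 2.9539e+6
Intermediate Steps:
K(Q) = 1/(Q + Q²)
E = 110 (E = 55*2 = 110)
(1/(42207 + F(3)) + E)*(K(126) + 26854) = (1/(42207 + 3) + 110)*(1/(126*(1 + 126)) + 26854) = (1/42210 + 110)*((1/126)/127 + 26854) = (1/42210 + 110)*((1/126)*(1/127) + 26854) = 4643101*(1/16002 + 26854)/42210 = (4643101/42210)*(429717709/16002) = 1995222724375609/675444420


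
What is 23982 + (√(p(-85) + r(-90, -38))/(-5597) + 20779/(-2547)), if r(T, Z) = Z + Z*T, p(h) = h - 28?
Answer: 61061375/2547 - √3269/5597 ≈ 23974.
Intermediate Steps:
p(h) = -28 + h
r(T, Z) = Z + T*Z
23982 + (√(p(-85) + r(-90, -38))/(-5597) + 20779/(-2547)) = 23982 + (√((-28 - 85) - 38*(1 - 90))/(-5597) + 20779/(-2547)) = 23982 + (√(-113 - 38*(-89))*(-1/5597) + 20779*(-1/2547)) = 23982 + (√(-113 + 3382)*(-1/5597) - 20779/2547) = 23982 + (√3269*(-1/5597) - 20779/2547) = 23982 + (-√3269/5597 - 20779/2547) = 23982 + (-20779/2547 - √3269/5597) = 61061375/2547 - √3269/5597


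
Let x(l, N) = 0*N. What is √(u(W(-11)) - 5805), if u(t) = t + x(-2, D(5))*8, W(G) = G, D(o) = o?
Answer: 2*I*√1454 ≈ 76.263*I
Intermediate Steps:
x(l, N) = 0
u(t) = t (u(t) = t + 0*8 = t + 0 = t)
√(u(W(-11)) - 5805) = √(-11 - 5805) = √(-5816) = 2*I*√1454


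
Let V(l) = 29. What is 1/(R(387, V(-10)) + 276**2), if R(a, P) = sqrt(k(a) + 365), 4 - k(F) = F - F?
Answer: 8464/644753623 - sqrt(41)/1934260869 ≈ 1.3124e-5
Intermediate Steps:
k(F) = 4 (k(F) = 4 - (F - F) = 4 - 1*0 = 4 + 0 = 4)
R(a, P) = 3*sqrt(41) (R(a, P) = sqrt(4 + 365) = sqrt(369) = 3*sqrt(41))
1/(R(387, V(-10)) + 276**2) = 1/(3*sqrt(41) + 276**2) = 1/(3*sqrt(41) + 76176) = 1/(76176 + 3*sqrt(41))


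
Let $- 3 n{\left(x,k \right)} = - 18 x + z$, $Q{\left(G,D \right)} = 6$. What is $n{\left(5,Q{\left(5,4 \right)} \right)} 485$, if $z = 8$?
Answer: $\frac{39770}{3} \approx 13257.0$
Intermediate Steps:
$n{\left(x,k \right)} = - \frac{8}{3} + 6 x$ ($n{\left(x,k \right)} = - \frac{- 18 x + 8}{3} = - \frac{8 - 18 x}{3} = - \frac{8}{3} + 6 x$)
$n{\left(5,Q{\left(5,4 \right)} \right)} 485 = \left(- \frac{8}{3} + 6 \cdot 5\right) 485 = \left(- \frac{8}{3} + 30\right) 485 = \frac{82}{3} \cdot 485 = \frac{39770}{3}$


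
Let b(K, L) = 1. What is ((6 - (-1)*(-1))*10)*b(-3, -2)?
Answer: 50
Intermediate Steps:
((6 - (-1)*(-1))*10)*b(-3, -2) = ((6 - (-1)*(-1))*10)*1 = ((6 - 1*1)*10)*1 = ((6 - 1)*10)*1 = (5*10)*1 = 50*1 = 50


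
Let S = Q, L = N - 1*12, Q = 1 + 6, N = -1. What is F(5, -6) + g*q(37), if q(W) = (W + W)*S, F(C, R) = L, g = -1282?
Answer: -664089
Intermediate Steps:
Q = 7
L = -13 (L = -1 - 1*12 = -1 - 12 = -13)
F(C, R) = -13
S = 7
q(W) = 14*W (q(W) = (W + W)*7 = (2*W)*7 = 14*W)
F(5, -6) + g*q(37) = -13 - 17948*37 = -13 - 1282*518 = -13 - 664076 = -664089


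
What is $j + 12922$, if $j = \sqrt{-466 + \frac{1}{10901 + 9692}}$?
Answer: $12922 + \frac{i \sqrt{197617367841}}{20593} \approx 12922.0 + 21.587 i$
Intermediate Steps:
$j = \frac{i \sqrt{197617367841}}{20593}$ ($j = \sqrt{-466 + \frac{1}{20593}} = \sqrt{- \frac{9596337}{20593}} = \frac{i \sqrt{197617367841}}{20593} \approx 21.587 i$)
$j + 12922 = \frac{i \sqrt{197617367841}}{20593} + 12922 = 12922 + \frac{i \sqrt{197617367841}}{20593}$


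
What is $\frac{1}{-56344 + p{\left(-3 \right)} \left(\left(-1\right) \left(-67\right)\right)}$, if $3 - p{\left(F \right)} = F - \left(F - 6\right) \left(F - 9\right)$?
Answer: $- \frac{1}{48706} \approx -2.0531 \cdot 10^{-5}$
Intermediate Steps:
$p{\left(F \right)} = 3 - F + \left(-9 + F\right) \left(-6 + F\right)$ ($p{\left(F \right)} = 3 - \left(F - \left(F - 6\right) \left(F - 9\right)\right) = 3 - \left(F - \left(-6 + F\right) \left(-9 + F\right)\right) = 3 - \left(F - \left(-9 + F\right) \left(-6 + F\right)\right) = 3 - F + \left(-9 + F\right) \left(-6 + F\right)$)
$\frac{1}{-56344 + p{\left(-3 \right)} \left(\left(-1\right) \left(-67\right)\right)} = \frac{1}{-56344 + \left(57 + \left(-3\right)^{2} - -48\right) \left(\left(-1\right) \left(-67\right)\right)} = \frac{1}{-56344 + \left(57 + 9 + 48\right) 67} = \frac{1}{-56344 + 114 \cdot 67} = \frac{1}{-56344 + 7638} = \frac{1}{-48706} = - \frac{1}{48706}$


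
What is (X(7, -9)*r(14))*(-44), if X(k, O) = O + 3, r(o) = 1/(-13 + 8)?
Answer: -264/5 ≈ -52.800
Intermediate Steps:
r(o) = -⅕ (r(o) = 1/(-5) = -⅕)
X(k, O) = 3 + O
(X(7, -9)*r(14))*(-44) = ((3 - 9)*(-⅕))*(-44) = -6*(-⅕)*(-44) = (6/5)*(-44) = -264/5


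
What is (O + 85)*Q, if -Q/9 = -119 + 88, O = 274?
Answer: 100161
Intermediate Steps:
Q = 279 (Q = -9*(-119 + 88) = -9*(-31) = 279)
(O + 85)*Q = (274 + 85)*279 = 359*279 = 100161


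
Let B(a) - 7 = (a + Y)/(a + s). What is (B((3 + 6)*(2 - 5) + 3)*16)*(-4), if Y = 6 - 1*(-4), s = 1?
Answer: -11200/23 ≈ -486.96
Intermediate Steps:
Y = 10 (Y = 6 + 4 = 10)
B(a) = 7 + (10 + a)/(1 + a) (B(a) = 7 + (a + 10)/(a + 1) = 7 + (10 + a)/(1 + a))
(B((3 + 6)*(2 - 5) + 3)*16)*(-4) = (((17 + 8*((3 + 6)*(2 - 5) + 3))/(1 + ((3 + 6)*(2 - 5) + 3)))*16)*(-4) = (((17 + 8*(9*(-3) + 3))/(1 + (9*(-3) + 3)))*16)*(-4) = (((17 + 8*(-27 + 3))/(1 + (-27 + 3)))*16)*(-4) = (((17 + 8*(-24))/(1 - 24))*16)*(-4) = (((17 - 192)/(-23))*16)*(-4) = (-1/23*(-175)*16)*(-4) = ((175/23)*16)*(-4) = (2800/23)*(-4) = -11200/23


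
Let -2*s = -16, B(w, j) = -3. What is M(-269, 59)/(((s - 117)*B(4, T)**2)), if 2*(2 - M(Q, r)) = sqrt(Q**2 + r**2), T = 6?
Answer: -2/981 + sqrt(75842)/1962 ≈ 0.13833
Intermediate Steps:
s = 8 (s = -1/2*(-16) = 8)
M(Q, r) = 2 - sqrt(Q**2 + r**2)/2
M(-269, 59)/(((s - 117)*B(4, T)**2)) = (2 - sqrt((-269)**2 + 59**2)/2)/(((8 - 117)*(-3)**2)) = (2 - sqrt(72361 + 3481)/2)/((-109*9)) = (2 - sqrt(75842)/2)/(-981) = (2 - sqrt(75842)/2)*(-1/981) = -2/981 + sqrt(75842)/1962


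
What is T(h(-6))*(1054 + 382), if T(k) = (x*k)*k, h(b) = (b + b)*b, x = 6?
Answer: 44665344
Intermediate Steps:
h(b) = 2*b² (h(b) = (2*b)*b = 2*b²)
T(k) = 6*k² (T(k) = (6*k)*k = 6*k²)
T(h(-6))*(1054 + 382) = (6*(2*(-6)²)²)*(1054 + 382) = (6*(2*36)²)*1436 = (6*72²)*1436 = (6*5184)*1436 = 31104*1436 = 44665344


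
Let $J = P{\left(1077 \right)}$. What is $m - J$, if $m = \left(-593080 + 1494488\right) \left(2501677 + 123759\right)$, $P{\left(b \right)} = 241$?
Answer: $2366589013647$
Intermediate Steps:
$J = 241$
$m = 2366589013888$ ($m = 901408 \cdot 2625436 = 2366589013888$)
$m - J = 2366589013888 - 241 = 2366589013647$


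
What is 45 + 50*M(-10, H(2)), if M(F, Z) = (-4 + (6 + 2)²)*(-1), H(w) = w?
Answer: -2955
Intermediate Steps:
M(F, Z) = -60 (M(F, Z) = (-4 + 8²)*(-1) = (-4 + 64)*(-1) = 60*(-1) = -60)
45 + 50*M(-10, H(2)) = 45 + 50*(-60) = 45 - 3000 = -2955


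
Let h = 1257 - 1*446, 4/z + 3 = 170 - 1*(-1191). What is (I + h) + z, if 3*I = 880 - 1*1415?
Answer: 1288748/2037 ≈ 632.67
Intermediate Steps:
I = -535/3 (I = (880 - 1*1415)/3 = (880 - 1415)/3 = (⅓)*(-535) = -535/3 ≈ -178.33)
z = 2/679 (z = 4/(-3 + (170 - 1*(-1191))) = 4/(-3 + (170 + 1191)) = 4/(-3 + 1361) = 4/1358 = 4*(1/1358) = 2/679 ≈ 0.0029455)
h = 811 (h = 1257 - 446 = 811)
(I + h) + z = (-535/3 + 811) + 2/679 = 1898/3 + 2/679 = 1288748/2037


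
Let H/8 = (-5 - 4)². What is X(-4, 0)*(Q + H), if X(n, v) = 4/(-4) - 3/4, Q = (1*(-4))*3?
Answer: -1113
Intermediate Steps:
Q = -12 (Q = -4*3 = -12)
H = 648 (H = 8*(-5 - 4)² = 8*(-9)² = 8*81 = 648)
X(n, v) = -7/4 (X(n, v) = 4*(-¼) - 3*¼ = -1 - ¾ = -7/4)
X(-4, 0)*(Q + H) = -7*(-12 + 648)/4 = -7/4*636 = -1113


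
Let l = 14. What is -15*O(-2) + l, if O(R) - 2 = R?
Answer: 14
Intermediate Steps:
O(R) = 2 + R
-15*O(-2) + l = -15*(2 - 2) + 14 = -15*0 + 14 = 0 + 14 = 14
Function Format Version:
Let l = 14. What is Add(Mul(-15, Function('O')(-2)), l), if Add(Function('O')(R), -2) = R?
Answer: 14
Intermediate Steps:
Function('O')(R) = Add(2, R)
Add(Mul(-15, Function('O')(-2)), l) = Add(Mul(-15, Add(2, -2)), 14) = Add(Mul(-15, 0), 14) = Add(0, 14) = 14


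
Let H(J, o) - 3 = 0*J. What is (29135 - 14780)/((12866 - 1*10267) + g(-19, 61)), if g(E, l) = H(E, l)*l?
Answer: 14355/2782 ≈ 5.1600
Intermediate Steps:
H(J, o) = 3 (H(J, o) = 3 + 0*J = 3 + 0 = 3)
g(E, l) = 3*l
(29135 - 14780)/((12866 - 1*10267) + g(-19, 61)) = (29135 - 14780)/((12866 - 1*10267) + 3*61) = 14355/((12866 - 10267) + 183) = 14355/(2599 + 183) = 14355/2782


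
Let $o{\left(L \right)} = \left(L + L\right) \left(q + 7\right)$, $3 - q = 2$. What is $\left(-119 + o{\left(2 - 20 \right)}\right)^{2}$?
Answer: $165649$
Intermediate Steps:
$q = 1$ ($q = 3 - 2 = 1$)
$o{\left(L \right)} = 16 L$ ($o{\left(L \right)} = \left(L + L\right) \left(1 + 7\right) = 2 L 8 = 16 L$)
$\left(-119 + o{\left(2 - 20 \right)}\right)^{2} = \left(-119 + 16 \left(2 - 20\right)\right)^{2} = \left(-119 + 16 \left(-18\right)\right)^{2} = \left(-119 - 288\right)^{2} = \left(-407\right)^{2} = 165649$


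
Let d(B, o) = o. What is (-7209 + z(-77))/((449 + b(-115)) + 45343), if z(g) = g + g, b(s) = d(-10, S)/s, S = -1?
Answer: -846745/5266081 ≈ -0.16079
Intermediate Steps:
b(s) = -1/s
z(g) = 2*g
(-7209 + z(-77))/((449 + b(-115)) + 45343) = (-7209 + 2*(-77))/((449 - 1/(-115)) + 45343) = (-7209 - 154)/((449 - 1*(-1/115)) + 45343) = -7363/((449 + 1/115) + 45343) = -7363/(51636/115 + 45343) = -7363/5266081/115 = -7363*115/5266081 = -846745/5266081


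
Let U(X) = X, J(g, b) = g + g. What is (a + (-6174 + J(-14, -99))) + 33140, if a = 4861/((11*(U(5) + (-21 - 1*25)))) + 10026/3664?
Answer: 22250393127/826232 ≈ 26930.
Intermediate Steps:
J(g, b) = 2*g
a = -6644489/826232 (a = 4861/((11*(5 + (-21 - 1*25)))) + 10026/3664 = 4861/((11*(5 + (-21 - 25)))) + 10026*(1/3664) = 4861/((11*(5 - 46))) + 5013/1832 = 4861/((11*(-41))) + 5013/1832 = 4861/(-451) + 5013/1832 = 4861*(-1/451) + 5013/1832 = -4861/451 + 5013/1832 = -6644489/826232 ≈ -8.0419)
(a + (-6174 + J(-14, -99))) + 33140 = (-6644489/826232 + (-6174 + 2*(-14))) + 33140 = (-6644489/826232 + (-6174 - 28)) + 33140 = (-6644489/826232 - 6202) + 33140 = -5130935353/826232 + 33140 = 22250393127/826232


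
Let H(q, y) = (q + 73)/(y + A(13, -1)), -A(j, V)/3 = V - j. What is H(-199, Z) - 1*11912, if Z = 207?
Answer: -988738/83 ≈ -11913.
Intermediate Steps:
A(j, V) = -3*V + 3*j (A(j, V) = -3*(V - j) = -3*V + 3*j)
H(q, y) = (73 + q)/(42 + y) (H(q, y) = (q + 73)/(y + (-3*(-1) + 3*13)) = (73 + q)/(y + (3 + 39)) = (73 + q)/(y + 42) = (73 + q)/(42 + y))
H(-199, Z) - 1*11912 = (73 - 199)/(42 + 207) - 1*11912 = -126/249 - 11912 = (1/249)*(-126) - 11912 = -42/83 - 11912 = -988738/83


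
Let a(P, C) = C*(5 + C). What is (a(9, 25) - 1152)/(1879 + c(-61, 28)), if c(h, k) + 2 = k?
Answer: -134/635 ≈ -0.21102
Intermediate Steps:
c(h, k) = -2 + k
(a(9, 25) - 1152)/(1879 + c(-61, 28)) = (25*(5 + 25) - 1152)/(1879 + (-2 + 28)) = (25*30 - 1152)/(1879 + 26) = (750 - 1152)/1905 = -402*1/1905 = -134/635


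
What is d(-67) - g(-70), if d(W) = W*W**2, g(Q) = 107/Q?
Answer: -21053303/70 ≈ -3.0076e+5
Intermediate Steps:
d(W) = W**3
d(-67) - g(-70) = (-67)**3 - 107/(-70) = -300763 - 107*(-1)/70 = -300763 - 1*(-107/70) = -300763 + 107/70 = -21053303/70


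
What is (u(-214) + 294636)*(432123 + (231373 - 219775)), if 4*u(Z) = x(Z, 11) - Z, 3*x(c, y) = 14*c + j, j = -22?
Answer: 130648323798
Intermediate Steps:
x(c, y) = -22/3 + 14*c/3 (x(c, y) = (14*c - 22)/3 = (-22 + 14*c)/3 = -22/3 + 14*c/3)
u(Z) = -11/6 + 11*Z/12 (u(Z) = ((-22/3 + 14*Z/3) - Z)/4 = (-22/3 + 11*Z/3)/4 = -11/6 + 11*Z/12)
(u(-214) + 294636)*(432123 + (231373 - 219775)) = ((-11/6 + (11/12)*(-214)) + 294636)*(432123 + (231373 - 219775)) = ((-11/6 - 1177/6) + 294636)*(432123 + 11598) = (-198 + 294636)*443721 = 294438*443721 = 130648323798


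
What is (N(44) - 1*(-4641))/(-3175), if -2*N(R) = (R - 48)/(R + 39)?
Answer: -77041/52705 ≈ -1.4617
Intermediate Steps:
N(R) = -(-48 + R)/(2*(39 + R)) (N(R) = -(R - 48)/(2*(R + 39)) = -(-48 + R)/(2*(39 + R)))
(N(44) - 1*(-4641))/(-3175) = ((48 - 1*44)/(2*(39 + 44)) - 1*(-4641))/(-3175) = ((1/2)*(48 - 44)/83 + 4641)*(-1/3175) = ((1/2)*(1/83)*4 + 4641)*(-1/3175) = (2/83 + 4641)*(-1/3175) = (385205/83)*(-1/3175) = -77041/52705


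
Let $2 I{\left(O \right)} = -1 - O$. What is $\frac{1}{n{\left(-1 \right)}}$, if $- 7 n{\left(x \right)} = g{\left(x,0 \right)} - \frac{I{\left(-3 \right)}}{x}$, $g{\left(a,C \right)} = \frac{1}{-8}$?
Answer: $-8$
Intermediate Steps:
$g{\left(a,C \right)} = - \frac{1}{8}$
$I{\left(O \right)} = - \frac{1}{2} - \frac{O}{2}$ ($I{\left(O \right)} = \frac{-1 - O}{2} = - \frac{1}{2} - \frac{O}{2}$)
$n{\left(x \right)} = \frac{1}{56} + \frac{1}{7 x}$ ($n{\left(x \right)} = - \frac{- \frac{1}{8} - \frac{- \frac{1}{2} - - \frac{3}{2}}{x}}{7} = - \frac{- \frac{1}{8} - \frac{- \frac{1}{2} + \frac{3}{2}}{x}}{7} = - \frac{- \frac{1}{8} - 1 \frac{1}{x}}{7} = - \frac{- \frac{1}{8} - \frac{1}{x}}{7} = \frac{1}{56} + \frac{1}{7 x}$)
$\frac{1}{n{\left(-1 \right)}} = \frac{1}{\frac{1}{56} \frac{1}{-1} \left(8 - 1\right)} = \frac{1}{\frac{1}{56} \left(-1\right) 7} = \frac{1}{- \frac{1}{8}} = -8$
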